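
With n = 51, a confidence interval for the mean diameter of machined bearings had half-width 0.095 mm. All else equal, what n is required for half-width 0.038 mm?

n = 319

Margin of error scales as 1/√n, so n₂ = n₁·(E₁/E₂)².
n₂ = 51 × (0.095/0.038)² = 51 × 6.25 = 318.75
Round up: n₂ = 319.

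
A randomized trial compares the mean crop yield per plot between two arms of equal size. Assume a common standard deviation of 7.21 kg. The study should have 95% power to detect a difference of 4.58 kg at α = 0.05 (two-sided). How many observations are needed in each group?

For two equal groups, n per group = 2·((z_{α/2} + z_β)·σ/δ)².
z_{α/2} = 1.960; z_β = 1.645 (power 95%).
n = 2 × (3.605 × 7.21 / 4.58)² = 2 × 32.21 = 64.42
Round up: n = 65 per group.

65 per group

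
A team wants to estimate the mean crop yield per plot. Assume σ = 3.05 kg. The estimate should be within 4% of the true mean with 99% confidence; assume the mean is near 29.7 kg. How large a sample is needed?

For a mean, the margin of error is E = z·σ/√n, so n = (zσ/E)².
At 99% confidence, z = 2.576.
E = 4% of 29.7 = 1.188 kg.
n = (2.576 × 3.05 / 1.188)² = 43.74
Round up: n = 44.

44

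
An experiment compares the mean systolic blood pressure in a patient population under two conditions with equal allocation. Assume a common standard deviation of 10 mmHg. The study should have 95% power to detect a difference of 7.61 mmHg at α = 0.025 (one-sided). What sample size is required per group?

For two equal groups, n per group = 2·((z_α + z_β)·σ/δ)².
z_α = 1.960; z_β = 1.645 (power 95%).
n = 2 × (3.605 × 10 / 7.61)² = 2 × 22.44 = 44.88
Round up: n = 45 per group.

45 per group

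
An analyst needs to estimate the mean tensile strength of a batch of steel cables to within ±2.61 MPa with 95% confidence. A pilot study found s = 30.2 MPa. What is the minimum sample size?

515

For a mean, the margin of error is E = z·σ/√n, so n = (zσ/E)².
At 95% confidence, z = 1.960.
n = (1.960 × 30.2 / 2.61)² = 514.33
Round up: n = 515.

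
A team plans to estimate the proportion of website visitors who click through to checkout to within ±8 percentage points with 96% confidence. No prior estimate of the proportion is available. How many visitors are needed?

For a proportion with margin E = 0.08 at 96% confidence, z = 2.054.
With no prior estimate, use p = 0.5, which maximizes p(1−p) at 0.25.
n = 0.25 × (z/E)² = 0.25 × (2.054/0.08)² = 164.80
Round up: n = 165.

165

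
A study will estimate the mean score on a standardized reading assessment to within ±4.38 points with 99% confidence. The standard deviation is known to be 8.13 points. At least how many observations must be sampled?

For a mean, the margin of error is E = z·σ/√n, so n = (zσ/E)².
At 99% confidence, z = 2.576.
n = (2.576 × 8.13 / 4.38)² = 22.86
Round up: n = 23.

23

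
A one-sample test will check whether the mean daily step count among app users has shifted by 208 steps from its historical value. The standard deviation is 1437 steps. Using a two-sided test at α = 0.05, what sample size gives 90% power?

502

For a one-sample z-test, n = ((z_{α/2} + z_β)·σ/δ)².
z_{α/2} = 1.960 (two-sided α = 0.05); z_β = 1.282 (power 90% → β = 0.1).
n = (3.242 × 1437 / 208)² = 501.66
Round up: n = 502.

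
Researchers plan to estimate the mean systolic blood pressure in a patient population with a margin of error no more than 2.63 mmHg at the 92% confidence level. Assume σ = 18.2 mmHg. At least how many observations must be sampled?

147

For a mean, the margin of error is E = z·σ/√n, so n = (zσ/E)².
At 92% confidence, z = 1.751.
n = (1.751 × 18.2 / 2.63)² = 146.83
Round up: n = 147.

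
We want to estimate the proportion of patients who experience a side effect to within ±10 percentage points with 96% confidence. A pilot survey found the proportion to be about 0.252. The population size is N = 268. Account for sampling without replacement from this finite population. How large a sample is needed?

For a proportion with margin E = 0.1 at 96% confidence, z = 2.054.
n = p̂(1−p̂)(z/E)² = 0.252 × 0.748 × (2.054/0.1)² = 79.52 — call this n₀.
Finite-population correction with N = 268: n = n₀ / (1 + (n₀−1)/N) = 79.52 / 1.293 = 61.50
Round up: n = 62.

n = 62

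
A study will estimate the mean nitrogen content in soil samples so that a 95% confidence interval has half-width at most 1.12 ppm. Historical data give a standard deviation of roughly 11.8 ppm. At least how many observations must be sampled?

For a mean, the margin of error is E = z·σ/√n, so n = (zσ/E)².
At 95% confidence, z = 1.960.
n = (1.960 × 11.8 / 1.12)² = 426.42
Round up: n = 427.

427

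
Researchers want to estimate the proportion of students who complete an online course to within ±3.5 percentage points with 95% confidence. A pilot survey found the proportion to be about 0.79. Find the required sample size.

For a proportion with margin E = 0.035 at 95% confidence, z = 1.960.
n = p̂(1−p̂)(z/E)² = 0.79 × 0.21 × (1.960/0.035)² = 520.26
Round up: n = 521.

521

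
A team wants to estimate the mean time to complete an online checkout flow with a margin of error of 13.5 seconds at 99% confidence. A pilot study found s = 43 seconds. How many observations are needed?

68

For a mean, the margin of error is E = z·σ/√n, so n = (zσ/E)².
At 99% confidence, z = 2.576.
n = (2.576 × 43 / 13.5)² = 67.32
Round up: n = 68.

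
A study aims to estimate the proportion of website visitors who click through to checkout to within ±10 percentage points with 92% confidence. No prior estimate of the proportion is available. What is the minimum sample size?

For a proportion with margin E = 0.1 at 92% confidence, z = 1.751.
With no prior estimate, use p = 0.5, which maximizes p(1−p) at 0.25.
n = 0.25 × (z/E)² = 0.25 × (1.751/0.1)² = 76.65
Round up: n = 77.

77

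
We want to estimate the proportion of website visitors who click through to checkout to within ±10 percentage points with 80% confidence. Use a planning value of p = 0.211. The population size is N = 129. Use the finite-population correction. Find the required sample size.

For a proportion with margin E = 0.1 at 80% confidence, z = 1.282.
n = p̂(1−p̂)(z/E)² = 0.211 × 0.789 × (1.282/0.1)² = 27.36 — call this n₀.
Finite-population correction with N = 129: n = n₀ / (1 + (n₀−1)/N) = 27.36 / 1.204 = 22.72
Round up: n = 23.

23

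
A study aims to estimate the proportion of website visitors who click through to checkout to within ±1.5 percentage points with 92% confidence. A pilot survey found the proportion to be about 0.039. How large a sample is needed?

511

For a proportion with margin E = 0.015 at 92% confidence, z = 1.751.
n = p̂(1−p̂)(z/E)² = 0.039 × 0.961 × (1.751/0.015)² = 510.71
Round up: n = 511.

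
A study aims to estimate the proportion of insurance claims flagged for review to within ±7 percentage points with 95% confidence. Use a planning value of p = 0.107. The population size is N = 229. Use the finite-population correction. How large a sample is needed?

For a proportion with margin E = 0.07 at 95% confidence, z = 1.960.
n = p̂(1−p̂)(z/E)² = 0.107 × 0.893 × (1.960/0.07)² = 74.91 — call this n₀.
Finite-population correction with N = 229: n = n₀ / (1 + (n₀−1)/N) = 74.91 / 1.323 = 56.62
Round up: n = 57.

n = 57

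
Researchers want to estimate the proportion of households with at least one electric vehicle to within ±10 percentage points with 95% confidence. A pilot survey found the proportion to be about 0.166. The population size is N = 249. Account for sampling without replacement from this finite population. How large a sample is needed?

n = 44

For a proportion with margin E = 0.1 at 95% confidence, z = 1.960.
n = p̂(1−p̂)(z/E)² = 0.166 × 0.834 × (1.960/0.1)² = 53.18 — call this n₀.
Finite-population correction with N = 249: n = n₀ / (1 + (n₀−1)/N) = 53.18 / 1.21 = 43.95
Round up: n = 44.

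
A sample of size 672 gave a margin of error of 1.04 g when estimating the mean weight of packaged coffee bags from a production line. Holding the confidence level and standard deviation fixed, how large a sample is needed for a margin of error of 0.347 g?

6037

Margin of error scales as 1/√n, so n₂ = n₁·(E₁/E₂)².
n₂ = 672 × (1.04/0.347)² = 672 × 8.983 = 6036.58
Round up: n₂ = 6037.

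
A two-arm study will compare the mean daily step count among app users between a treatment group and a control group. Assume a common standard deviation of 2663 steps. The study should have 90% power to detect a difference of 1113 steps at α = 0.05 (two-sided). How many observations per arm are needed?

121 per group

For two equal groups, n per group = 2·((z_{α/2} + z_β)·σ/δ)².
z_{α/2} = 1.960; z_β = 1.282 (power 90%).
n = 2 × (3.242 × 2663 / 1113)² = 2 × 60.17 = 120.34
Round up: n = 121 per group.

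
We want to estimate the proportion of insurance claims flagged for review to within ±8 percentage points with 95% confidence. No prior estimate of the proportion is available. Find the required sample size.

n = 151

For a proportion with margin E = 0.08 at 95% confidence, z = 1.960.
With no prior estimate, use p = 0.5, which maximizes p(1−p) at 0.25.
n = 0.25 × (z/E)² = 0.25 × (1.960/0.08)² = 150.06
Round up: n = 151.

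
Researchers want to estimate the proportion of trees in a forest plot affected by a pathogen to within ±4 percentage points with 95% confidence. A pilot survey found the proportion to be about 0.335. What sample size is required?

For a proportion with margin E = 0.04 at 95% confidence, z = 1.960.
n = p̂(1−p̂)(z/E)² = 0.335 × 0.665 × (1.960/0.04)² = 534.88
Round up: n = 535.

535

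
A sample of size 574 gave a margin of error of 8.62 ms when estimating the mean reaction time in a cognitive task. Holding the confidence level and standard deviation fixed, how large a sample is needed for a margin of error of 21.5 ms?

Margin of error scales as 1/√n, so n₂ = n₁·(E₁/E₂)².
n₂ = 574 × (8.62/21.5)² = 574 × 0.1607 = 92.24
Round up: n₂ = 93.

n = 93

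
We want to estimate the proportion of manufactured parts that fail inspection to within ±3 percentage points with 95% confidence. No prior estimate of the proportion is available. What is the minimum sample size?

For a proportion with margin E = 0.03 at 95% confidence, z = 1.960.
With no prior estimate, use p = 0.5, which maximizes p(1−p) at 0.25.
n = 0.25 × (z/E)² = 0.25 × (1.960/0.03)² = 1067.11
Round up: n = 1068.

n = 1068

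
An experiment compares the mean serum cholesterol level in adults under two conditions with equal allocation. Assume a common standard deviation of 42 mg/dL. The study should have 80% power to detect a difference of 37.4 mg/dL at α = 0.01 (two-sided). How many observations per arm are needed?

30 per group

For two equal groups, n per group = 2·((z_{α/2} + z_β)·σ/δ)².
z_{α/2} = 2.576; z_β = 0.842 (power 80%).
n = 2 × (3.418 × 42 / 37.4)² = 2 × 14.73 = 29.46
Round up: n = 30 per group.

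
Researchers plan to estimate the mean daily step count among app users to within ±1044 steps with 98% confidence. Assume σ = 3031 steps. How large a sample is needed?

46

For a mean, the margin of error is E = z·σ/√n, so n = (zσ/E)².
At 98% confidence, z = 2.326.
n = (2.326 × 3031 / 1044)² = 45.60
Round up: n = 46.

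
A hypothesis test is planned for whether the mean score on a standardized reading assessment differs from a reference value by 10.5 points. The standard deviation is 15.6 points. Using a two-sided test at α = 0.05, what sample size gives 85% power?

20

For a one-sample z-test, n = ((z_{α/2} + z_β)·σ/δ)².
z_{α/2} = 1.960 (two-sided α = 0.05); z_β = 1.036 (power 85% → β = 0.15).
n = (2.996 × 15.6 / 10.5)² = 19.81
Round up: n = 20.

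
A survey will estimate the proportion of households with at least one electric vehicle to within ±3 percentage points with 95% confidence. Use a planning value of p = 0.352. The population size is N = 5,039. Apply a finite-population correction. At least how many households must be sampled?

For a proportion with margin E = 0.03 at 95% confidence, z = 1.960.
n = p̂(1−p̂)(z/E)² = 0.352 × 0.648 × (1.960/0.03)² = 973.62 — call this n₀.
Finite-population correction with N = 5,039: n = n₀ / (1 + (n₀−1)/N) = 973.62 / 1.193 = 816.11
Round up: n = 817.

n = 817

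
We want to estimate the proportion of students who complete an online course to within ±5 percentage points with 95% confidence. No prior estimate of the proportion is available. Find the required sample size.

For a proportion with margin E = 0.05 at 95% confidence, z = 1.960.
With no prior estimate, use p = 0.5, which maximizes p(1−p) at 0.25.
n = 0.25 × (z/E)² = 0.25 × (1.960/0.05)² = 384.16
Round up: n = 385.

385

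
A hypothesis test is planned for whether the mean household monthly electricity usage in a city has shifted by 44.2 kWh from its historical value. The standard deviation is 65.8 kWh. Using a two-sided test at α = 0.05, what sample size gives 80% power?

For a one-sample z-test, n = ((z_{α/2} + z_β)·σ/δ)².
z_{α/2} = 1.960 (two-sided α = 0.05); z_β = 0.842 (power 80% → β = 0.2).
n = (2.802 × 65.8 / 44.2)² = 17.40
Round up: n = 18.

18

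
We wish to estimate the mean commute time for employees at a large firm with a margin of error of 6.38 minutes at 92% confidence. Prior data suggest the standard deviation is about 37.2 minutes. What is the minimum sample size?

For a mean, the margin of error is E = z·σ/√n, so n = (zσ/E)².
At 92% confidence, z = 1.751.
n = (1.751 × 37.2 / 6.38)² = 104.24
Round up: n = 105.

n = 105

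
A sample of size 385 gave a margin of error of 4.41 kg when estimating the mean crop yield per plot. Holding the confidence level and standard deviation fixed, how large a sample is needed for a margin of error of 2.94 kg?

867

Margin of error scales as 1/√n, so n₂ = n₁·(E₁/E₂)².
n₂ = 385 × (4.41/2.94)² = 385 × 2.25 = 866.25
Round up: n₂ = 867.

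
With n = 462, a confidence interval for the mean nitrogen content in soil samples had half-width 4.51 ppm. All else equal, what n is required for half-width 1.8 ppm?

Margin of error scales as 1/√n, so n₂ = n₁·(E₁/E₂)².
n₂ = 462 × (4.51/1.8)² = 462 × 6.278 = 2900.44
Round up: n₂ = 2901.

n = 2901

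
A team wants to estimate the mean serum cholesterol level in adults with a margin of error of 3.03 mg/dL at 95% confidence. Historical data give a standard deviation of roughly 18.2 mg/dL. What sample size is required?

For a mean, the margin of error is E = z·σ/√n, so n = (zσ/E)².
At 95% confidence, z = 1.960.
n = (1.960 × 18.2 / 3.03)² = 138.60
Round up: n = 139.

139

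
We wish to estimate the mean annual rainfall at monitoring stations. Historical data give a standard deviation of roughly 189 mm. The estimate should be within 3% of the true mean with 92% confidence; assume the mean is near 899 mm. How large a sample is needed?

n = 151

For a mean, the margin of error is E = z·σ/√n, so n = (zσ/E)².
At 92% confidence, z = 1.751.
E = 3% of 899 = 26.97 mm.
n = (1.751 × 189 / 26.97)² = 150.57
Round up: n = 151.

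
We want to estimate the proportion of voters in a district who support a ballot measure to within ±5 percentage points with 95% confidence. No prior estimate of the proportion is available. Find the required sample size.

For a proportion with margin E = 0.05 at 95% confidence, z = 1.960.
With no prior estimate, use p = 0.5, which maximizes p(1−p) at 0.25.
n = 0.25 × (z/E)² = 0.25 × (1.960/0.05)² = 384.16
Round up: n = 385.

385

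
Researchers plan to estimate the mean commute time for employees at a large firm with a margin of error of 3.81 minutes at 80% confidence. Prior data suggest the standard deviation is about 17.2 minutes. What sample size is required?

34

For a mean, the margin of error is E = z·σ/√n, so n = (zσ/E)².
At 80% confidence, z = 1.282.
n = (1.282 × 17.2 / 3.81)² = 33.50
Round up: n = 34.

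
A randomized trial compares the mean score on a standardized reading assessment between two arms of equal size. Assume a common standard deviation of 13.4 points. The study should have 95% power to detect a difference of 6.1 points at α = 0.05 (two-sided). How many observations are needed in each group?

126 per group

For two equal groups, n per group = 2·((z_{α/2} + z_β)·σ/δ)².
z_{α/2} = 1.960; z_β = 1.645 (power 95%).
n = 2 × (3.605 × 13.4 / 6.1)² = 2 × 62.71 = 125.42
Round up: n = 126 per group.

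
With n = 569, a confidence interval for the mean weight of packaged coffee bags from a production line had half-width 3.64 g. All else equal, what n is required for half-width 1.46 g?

Margin of error scales as 1/√n, so n₂ = n₁·(E₁/E₂)².
n₂ = 569 × (3.64/1.46)² = 569 × 6.216 = 3536.90
Round up: n₂ = 3537.

n = 3537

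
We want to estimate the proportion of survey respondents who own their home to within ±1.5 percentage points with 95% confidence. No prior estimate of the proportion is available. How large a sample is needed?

n = 4269

For a proportion with margin E = 0.015 at 95% confidence, z = 1.960.
With no prior estimate, use p = 0.5, which maximizes p(1−p) at 0.25.
n = 0.25 × (z/E)² = 0.25 × (1.960/0.015)² = 4268.44
Round up: n = 4269.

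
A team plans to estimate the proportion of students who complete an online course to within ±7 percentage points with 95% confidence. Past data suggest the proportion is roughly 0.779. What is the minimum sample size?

For a proportion with margin E = 0.07 at 95% confidence, z = 1.960.
n = p̂(1−p̂)(z/E)² = 0.779 × 0.221 × (1.960/0.07)² = 134.97
Round up: n = 135.

n = 135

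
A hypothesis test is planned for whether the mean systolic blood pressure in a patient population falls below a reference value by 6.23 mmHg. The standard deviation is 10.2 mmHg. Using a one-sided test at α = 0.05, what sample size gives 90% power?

For a one-sample z-test, n = ((z_α + z_β)·σ/δ)².
z_α = 1.645 (one-sided α = 0.05); z_β = 1.282 (power 90% → β = 0.1).
n = (2.927 × 10.2 / 6.23)² = 22.97
Round up: n = 23.

23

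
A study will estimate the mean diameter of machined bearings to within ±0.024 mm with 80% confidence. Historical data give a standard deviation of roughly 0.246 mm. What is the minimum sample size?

For a mean, the margin of error is E = z·σ/√n, so n = (zσ/E)².
At 80% confidence, z = 1.282.
n = (1.282 × 0.246 / 0.024)² = 172.67
Round up: n = 173.

173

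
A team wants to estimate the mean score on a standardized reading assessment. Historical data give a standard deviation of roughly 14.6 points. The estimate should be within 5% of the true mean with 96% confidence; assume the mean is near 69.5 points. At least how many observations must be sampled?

For a mean, the margin of error is E = z·σ/√n, so n = (zσ/E)².
At 96% confidence, z = 2.054.
E = 5% of 69.5 = 3.475 points.
n = (2.054 × 14.6 / 3.475)² = 74.47
Round up: n = 75.

75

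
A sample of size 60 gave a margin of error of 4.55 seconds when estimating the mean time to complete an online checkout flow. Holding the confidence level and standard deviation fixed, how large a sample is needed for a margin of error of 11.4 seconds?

10

Margin of error scales as 1/√n, so n₂ = n₁·(E₁/E₂)².
n₂ = 60 × (4.55/11.4)² = 60 × 0.1593 = 9.56
Round up: n₂ = 10.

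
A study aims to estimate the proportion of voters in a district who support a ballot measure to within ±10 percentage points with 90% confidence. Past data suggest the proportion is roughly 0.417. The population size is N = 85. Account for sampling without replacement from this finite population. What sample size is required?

For a proportion with margin E = 0.1 at 90% confidence, z = 1.645.
n = p̂(1−p̂)(z/E)² = 0.417 × 0.583 × (1.645/0.1)² = 65.79 — call this n₀.
Finite-population correction with N = 85: n = n₀ / (1 + (n₀−1)/N) = 65.79 / 1.762 = 37.34
Round up: n = 38.

38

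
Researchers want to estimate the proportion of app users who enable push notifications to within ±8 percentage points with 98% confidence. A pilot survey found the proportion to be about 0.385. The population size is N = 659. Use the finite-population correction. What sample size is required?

For a proportion with margin E = 0.08 at 98% confidence, z = 2.326.
n = p̂(1−p̂)(z/E)² = 0.385 × 0.615 × (2.326/0.08)² = 200.16 — call this n₀.
Finite-population correction with N = 659: n = n₀ / (1 + (n₀−1)/N) = 200.16 / 1.302 = 153.73
Round up: n = 154.

154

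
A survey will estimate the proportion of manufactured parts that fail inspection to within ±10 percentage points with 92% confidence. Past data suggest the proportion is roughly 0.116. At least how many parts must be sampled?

For a proportion with margin E = 0.1 at 92% confidence, z = 1.751.
n = p̂(1−p̂)(z/E)² = 0.116 × 0.884 × (1.751/0.1)² = 31.44
Round up: n = 32.

32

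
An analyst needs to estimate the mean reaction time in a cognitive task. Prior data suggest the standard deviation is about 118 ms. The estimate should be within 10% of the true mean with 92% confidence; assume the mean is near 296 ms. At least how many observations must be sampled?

For a mean, the margin of error is E = z·σ/√n, so n = (zσ/E)².
At 92% confidence, z = 1.751.
E = 10% of 296 = 29.6 ms.
n = (1.751 × 118 / 29.6)² = 48.73
Round up: n = 49.

49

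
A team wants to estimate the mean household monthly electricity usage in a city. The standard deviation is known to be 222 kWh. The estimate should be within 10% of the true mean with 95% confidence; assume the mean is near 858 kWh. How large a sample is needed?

n = 26

For a mean, the margin of error is E = z·σ/√n, so n = (zσ/E)².
At 95% confidence, z = 1.960.
E = 10% of 858 = 85.8 kWh.
n = (1.960 × 222 / 85.8)² = 25.72
Round up: n = 26.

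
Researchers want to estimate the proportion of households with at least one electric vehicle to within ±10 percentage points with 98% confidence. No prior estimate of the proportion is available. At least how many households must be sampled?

For a proportion with margin E = 0.1 at 98% confidence, z = 2.326.
With no prior estimate, use p = 0.5, which maximizes p(1−p) at 0.25.
n = 0.25 × (z/E)² = 0.25 × (2.326/0.1)² = 135.26
Round up: n = 136.

136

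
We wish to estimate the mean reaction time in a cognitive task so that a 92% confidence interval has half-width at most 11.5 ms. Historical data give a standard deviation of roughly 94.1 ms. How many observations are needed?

For a mean, the margin of error is E = z·σ/√n, so n = (zσ/E)².
At 92% confidence, z = 1.751.
n = (1.751 × 94.1 / 11.5)² = 205.28
Round up: n = 206.

n = 206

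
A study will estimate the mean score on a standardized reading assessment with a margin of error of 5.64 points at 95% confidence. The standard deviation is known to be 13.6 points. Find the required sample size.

23

For a mean, the margin of error is E = z·σ/√n, so n = (zσ/E)².
At 95% confidence, z = 1.960.
n = (1.960 × 13.6 / 5.64)² = 22.34
Round up: n = 23.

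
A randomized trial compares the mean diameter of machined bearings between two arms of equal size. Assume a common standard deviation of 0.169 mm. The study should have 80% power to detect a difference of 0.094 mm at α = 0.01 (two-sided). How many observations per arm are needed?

76 per group

For two equal groups, n per group = 2·((z_{α/2} + z_β)·σ/δ)².
z_{α/2} = 2.576; z_β = 0.842 (power 80%).
n = 2 × (3.418 × 0.169 / 0.094)² = 2 × 37.76 = 75.52
Round up: n = 76 per group.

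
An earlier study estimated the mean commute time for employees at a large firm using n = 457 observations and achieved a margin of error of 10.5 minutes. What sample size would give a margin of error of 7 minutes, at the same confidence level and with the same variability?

Margin of error scales as 1/√n, so n₂ = n₁·(E₁/E₂)².
n₂ = 457 × (10.5/7)² = 457 × 2.25 = 1028.25
Round up: n₂ = 1029.

n = 1029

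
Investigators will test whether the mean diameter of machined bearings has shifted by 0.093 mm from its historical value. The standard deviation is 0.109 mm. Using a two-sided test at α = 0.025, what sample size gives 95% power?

n = 21

For a one-sample z-test, n = ((z_{α/2} + z_β)·σ/δ)².
z_{α/2} = 2.241 (two-sided α = 0.025); z_β = 1.645 (power 95% → β = 0.05).
n = (3.886 × 0.109 / 0.093)² = 20.74
Round up: n = 21.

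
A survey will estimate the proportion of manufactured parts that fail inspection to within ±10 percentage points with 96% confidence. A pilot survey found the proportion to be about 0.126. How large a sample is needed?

n = 47

For a proportion with margin E = 0.1 at 96% confidence, z = 2.054.
n = p̂(1−p̂)(z/E)² = 0.126 × 0.874 × (2.054/0.1)² = 46.46
Round up: n = 47.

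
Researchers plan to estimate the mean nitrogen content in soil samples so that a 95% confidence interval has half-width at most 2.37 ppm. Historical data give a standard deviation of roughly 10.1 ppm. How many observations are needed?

70

For a mean, the margin of error is E = z·σ/√n, so n = (zσ/E)².
At 95% confidence, z = 1.960.
n = (1.960 × 10.1 / 2.37)² = 69.77
Round up: n = 70.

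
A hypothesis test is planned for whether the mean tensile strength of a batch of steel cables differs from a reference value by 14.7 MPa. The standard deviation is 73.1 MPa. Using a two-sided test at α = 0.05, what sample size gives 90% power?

260

For a one-sample z-test, n = ((z_{α/2} + z_β)·σ/δ)².
z_{α/2} = 1.960 (two-sided α = 0.05); z_β = 1.282 (power 90% → β = 0.1).
n = (3.242 × 73.1 / 14.7)² = 259.91
Round up: n = 260.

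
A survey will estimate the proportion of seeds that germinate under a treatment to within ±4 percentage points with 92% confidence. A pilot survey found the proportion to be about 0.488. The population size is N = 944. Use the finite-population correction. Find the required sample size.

318

For a proportion with margin E = 0.04 at 92% confidence, z = 1.751.
n = p̂(1−p̂)(z/E)² = 0.488 × 0.512 × (1.751/0.04)² = 478.79 — call this n₀.
Finite-population correction with N = 944: n = n₀ / (1 + (n₀−1)/N) = 478.79 / 1.506 = 317.92
Round up: n = 318.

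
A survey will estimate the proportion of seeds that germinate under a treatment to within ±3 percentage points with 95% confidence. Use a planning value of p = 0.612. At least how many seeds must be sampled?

For a proportion with margin E = 0.03 at 95% confidence, z = 1.960.
n = p̂(1−p̂)(z/E)² = 0.612 × 0.388 × (1.960/0.03)² = 1013.57
Round up: n = 1014.

1014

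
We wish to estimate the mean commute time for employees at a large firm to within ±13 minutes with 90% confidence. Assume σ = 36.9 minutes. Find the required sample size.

For a mean, the margin of error is E = z·σ/√n, so n = (zσ/E)².
At 90% confidence, z = 1.645.
n = (1.645 × 36.9 / 13)² = 21.80
Round up: n = 22.

n = 22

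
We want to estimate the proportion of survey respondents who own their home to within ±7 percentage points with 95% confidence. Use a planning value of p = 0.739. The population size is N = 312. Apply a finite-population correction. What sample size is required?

For a proportion with margin E = 0.07 at 95% confidence, z = 1.960.
n = p̂(1−p̂)(z/E)² = 0.739 × 0.261 × (1.960/0.07)² = 151.22 — call this n₀.
Finite-population correction with N = 312: n = n₀ / (1 + (n₀−1)/N) = 151.22 / 1.481 = 102.11
Round up: n = 103.

103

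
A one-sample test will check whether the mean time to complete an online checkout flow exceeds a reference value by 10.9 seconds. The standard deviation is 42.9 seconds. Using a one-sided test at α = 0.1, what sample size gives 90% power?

102

For a one-sample z-test, n = ((z_α + z_β)·σ/δ)².
z_α = 1.282 (one-sided α = 0.1); z_β = 1.282 (power 90% → β = 0.1).
n = (2.564 × 42.9 / 10.9)² = 101.84
Round up: n = 102.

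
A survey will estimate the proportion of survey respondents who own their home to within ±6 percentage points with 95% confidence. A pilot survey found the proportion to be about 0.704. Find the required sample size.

For a proportion with margin E = 0.06 at 95% confidence, z = 1.960.
n = p̂(1−p̂)(z/E)² = 0.704 × 0.296 × (1.960/0.06)² = 222.37
Round up: n = 223.

n = 223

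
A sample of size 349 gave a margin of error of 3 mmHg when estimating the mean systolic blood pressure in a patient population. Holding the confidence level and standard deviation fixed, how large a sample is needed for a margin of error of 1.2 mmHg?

Margin of error scales as 1/√n, so n₂ = n₁·(E₁/E₂)².
n₂ = 349 × (3/1.2)² = 349 × 6.25 = 2181.25
Round up: n₂ = 2182.

2182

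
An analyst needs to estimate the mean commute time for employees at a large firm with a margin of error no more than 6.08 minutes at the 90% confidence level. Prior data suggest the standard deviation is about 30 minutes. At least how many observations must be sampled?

For a mean, the margin of error is E = z·σ/√n, so n = (zσ/E)².
At 90% confidence, z = 1.645.
n = (1.645 × 30 / 6.08)² = 65.88
Round up: n = 66.

66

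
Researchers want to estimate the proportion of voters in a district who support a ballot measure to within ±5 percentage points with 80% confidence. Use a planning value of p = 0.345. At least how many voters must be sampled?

For a proportion with margin E = 0.05 at 80% confidence, z = 1.282.
n = p̂(1−p̂)(z/E)² = 0.345 × 0.655 × (1.282/0.05)² = 148.56
Round up: n = 149.

149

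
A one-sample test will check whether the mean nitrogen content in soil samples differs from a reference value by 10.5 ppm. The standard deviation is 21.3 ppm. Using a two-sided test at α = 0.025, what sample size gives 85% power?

For a one-sample z-test, n = ((z_{α/2} + z_β)·σ/δ)².
z_{α/2} = 2.241 (two-sided α = 0.025); z_β = 1.036 (power 85% → β = 0.15).
n = (3.277 × 21.3 / 10.5)² = 44.19
Round up: n = 45.

45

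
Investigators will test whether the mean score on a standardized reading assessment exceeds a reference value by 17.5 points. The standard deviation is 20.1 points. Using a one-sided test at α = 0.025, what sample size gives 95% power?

For a one-sample z-test, n = ((z_α + z_β)·σ/δ)².
z_α = 1.960 (one-sided α = 0.025); z_β = 1.645 (power 95% → β = 0.05).
n = (3.605 × 20.1 / 17.5)² = 17.14
Round up: n = 18.

18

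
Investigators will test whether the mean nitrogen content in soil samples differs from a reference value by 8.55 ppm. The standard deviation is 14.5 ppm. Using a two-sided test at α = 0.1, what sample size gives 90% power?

25

For a one-sample z-test, n = ((z_{α/2} + z_β)·σ/δ)².
z_{α/2} = 1.645 (two-sided α = 0.1); z_β = 1.282 (power 90% → β = 0.1).
n = (2.927 × 14.5 / 8.55)² = 24.64
Round up: n = 25.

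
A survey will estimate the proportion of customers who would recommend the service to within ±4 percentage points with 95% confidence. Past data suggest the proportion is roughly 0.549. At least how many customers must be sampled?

n = 595

For a proportion with margin E = 0.04 at 95% confidence, z = 1.960.
n = p̂(1−p̂)(z/E)² = 0.549 × 0.451 × (1.960/0.04)² = 594.49
Round up: n = 595.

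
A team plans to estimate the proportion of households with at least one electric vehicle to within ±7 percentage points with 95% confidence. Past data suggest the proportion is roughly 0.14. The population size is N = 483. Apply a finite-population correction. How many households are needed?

80

For a proportion with margin E = 0.07 at 95% confidence, z = 1.960.
n = p̂(1−p̂)(z/E)² = 0.14 × 0.86 × (1.960/0.07)² = 94.39 — call this n₀.
Finite-population correction with N = 483: n = n₀ / (1 + (n₀−1)/N) = 94.39 / 1.193 = 79.12
Round up: n = 80.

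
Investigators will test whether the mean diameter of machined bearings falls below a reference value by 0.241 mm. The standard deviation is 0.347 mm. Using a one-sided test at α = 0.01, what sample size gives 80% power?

21

For a one-sample z-test, n = ((z_α + z_β)·σ/δ)².
z_α = 2.326 (one-sided α = 0.01); z_β = 0.842 (power 80% → β = 0.2).
n = (3.168 × 0.347 / 0.241)² = 20.81
Round up: n = 21.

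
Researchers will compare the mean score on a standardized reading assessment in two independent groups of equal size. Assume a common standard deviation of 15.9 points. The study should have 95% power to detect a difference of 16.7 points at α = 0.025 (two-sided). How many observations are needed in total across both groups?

For two equal groups, n per group = 2·((z_{α/2} + z_β)·σ/δ)².
z_{α/2} = 2.241; z_β = 1.645 (power 95%).
n = 2 × (3.886 × 15.9 / 16.7)² = 2 × 13.69 = 27.38
Round up: n = 28 per group.
Total across both groups: 2 × 28 = 56.

56 total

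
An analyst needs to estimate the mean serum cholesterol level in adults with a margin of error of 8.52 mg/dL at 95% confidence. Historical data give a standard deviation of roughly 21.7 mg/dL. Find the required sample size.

25

For a mean, the margin of error is E = z·σ/√n, so n = (zσ/E)².
At 95% confidence, z = 1.960.
n = (1.960 × 21.7 / 8.52)² = 24.92
Round up: n = 25.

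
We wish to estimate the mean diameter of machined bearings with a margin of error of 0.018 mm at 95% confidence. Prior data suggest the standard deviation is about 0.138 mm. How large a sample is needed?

226

For a mean, the margin of error is E = z·σ/√n, so n = (zσ/E)².
At 95% confidence, z = 1.960.
n = (1.960 × 0.138 / 0.018)² = 225.80
Round up: n = 226.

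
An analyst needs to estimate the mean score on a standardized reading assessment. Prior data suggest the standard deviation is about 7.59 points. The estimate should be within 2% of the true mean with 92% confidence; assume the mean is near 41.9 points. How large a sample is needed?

For a mean, the margin of error is E = z·σ/√n, so n = (zσ/E)².
At 92% confidence, z = 1.751.
E = 2% of 41.9 = 0.838 points.
n = (1.751 × 7.59 / 0.838)² = 251.52
Round up: n = 252.

n = 252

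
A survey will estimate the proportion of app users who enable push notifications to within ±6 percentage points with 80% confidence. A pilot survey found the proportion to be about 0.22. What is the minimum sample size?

For a proportion with margin E = 0.06 at 80% confidence, z = 1.282.
n = p̂(1−p̂)(z/E)² = 0.22 × 0.78 × (1.282/0.06)² = 78.34
Round up: n = 79.

79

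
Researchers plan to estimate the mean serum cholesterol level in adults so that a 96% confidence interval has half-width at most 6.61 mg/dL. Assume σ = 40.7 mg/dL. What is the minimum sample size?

n = 160

For a mean, the margin of error is E = z·σ/√n, so n = (zσ/E)².
At 96% confidence, z = 2.054.
n = (2.054 × 40.7 / 6.61)² = 159.95
Round up: n = 160.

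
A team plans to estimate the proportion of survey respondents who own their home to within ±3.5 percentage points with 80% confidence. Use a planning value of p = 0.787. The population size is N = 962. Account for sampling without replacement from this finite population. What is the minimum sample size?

For a proportion with margin E = 0.035 at 80% confidence, z = 1.282.
n = p̂(1−p̂)(z/E)² = 0.787 × 0.213 × (1.282/0.035)² = 224.90 — call this n₀.
Finite-population correction with N = 962: n = n₀ / (1 + (n₀−1)/N) = 224.90 / 1.233 = 182.40
Round up: n = 183.

n = 183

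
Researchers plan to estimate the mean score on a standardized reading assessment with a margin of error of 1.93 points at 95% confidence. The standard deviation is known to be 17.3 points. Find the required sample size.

For a mean, the margin of error is E = z·σ/√n, so n = (zσ/E)².
At 95% confidence, z = 1.960.
n = (1.960 × 17.3 / 1.93)² = 308.67
Round up: n = 309.

309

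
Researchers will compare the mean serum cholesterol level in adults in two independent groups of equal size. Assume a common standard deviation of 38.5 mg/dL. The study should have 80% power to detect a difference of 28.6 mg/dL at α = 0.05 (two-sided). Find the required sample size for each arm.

For two equal groups, n per group = 2·((z_{α/2} + z_β)·σ/δ)².
z_{α/2} = 1.960; z_β = 0.842 (power 80%).
n = 2 × (2.802 × 38.5 / 28.6)² = 2 × 14.23 = 28.46
Round up: n = 29 per group.

29 per group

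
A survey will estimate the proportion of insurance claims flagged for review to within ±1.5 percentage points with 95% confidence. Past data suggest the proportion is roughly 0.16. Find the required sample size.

For a proportion with margin E = 0.015 at 95% confidence, z = 1.960.
n = p̂(1−p̂)(z/E)² = 0.16 × 0.84 × (1.960/0.015)² = 2294.72
Round up: n = 2295.

2295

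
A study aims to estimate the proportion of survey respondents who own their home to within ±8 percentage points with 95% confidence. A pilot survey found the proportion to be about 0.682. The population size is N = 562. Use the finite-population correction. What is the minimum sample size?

For a proportion with margin E = 0.08 at 95% confidence, z = 1.960.
n = p̂(1−p̂)(z/E)² = 0.682 × 0.318 × (1.960/0.08)² = 130.18 — call this n₀.
Finite-population correction with N = 562: n = n₀ / (1 + (n₀−1)/N) = 130.18 / 1.23 = 105.84
Round up: n = 106.

n = 106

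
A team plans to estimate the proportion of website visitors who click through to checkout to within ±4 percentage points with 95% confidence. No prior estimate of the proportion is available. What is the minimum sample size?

For a proportion with margin E = 0.04 at 95% confidence, z = 1.960.
With no prior estimate, use p = 0.5, which maximizes p(1−p) at 0.25.
n = 0.25 × (z/E)² = 0.25 × (1.960/0.04)² = 600.25
Round up: n = 601.

601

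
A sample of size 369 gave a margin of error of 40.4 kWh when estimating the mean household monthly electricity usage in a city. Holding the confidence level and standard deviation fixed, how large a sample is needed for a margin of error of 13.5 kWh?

Margin of error scales as 1/√n, so n₂ = n₁·(E₁/E₂)².
n₂ = 369 × (40.4/13.5)² = 369 × 8.956 = 3304.76
Round up: n₂ = 3305.

n = 3305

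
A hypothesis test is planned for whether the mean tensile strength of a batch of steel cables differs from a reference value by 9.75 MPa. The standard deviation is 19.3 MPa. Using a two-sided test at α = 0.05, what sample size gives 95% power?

51

For a one-sample z-test, n = ((z_{α/2} + z_β)·σ/δ)².
z_{α/2} = 1.960 (two-sided α = 0.05); z_β = 1.645 (power 95% → β = 0.05).
n = (3.605 × 19.3 / 9.75)² = 50.92
Round up: n = 51.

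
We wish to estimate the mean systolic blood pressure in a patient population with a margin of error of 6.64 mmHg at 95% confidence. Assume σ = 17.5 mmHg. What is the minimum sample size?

27

For a mean, the margin of error is E = z·σ/√n, so n = (zσ/E)².
At 95% confidence, z = 1.960.
n = (1.960 × 17.5 / 6.64)² = 26.68
Round up: n = 27.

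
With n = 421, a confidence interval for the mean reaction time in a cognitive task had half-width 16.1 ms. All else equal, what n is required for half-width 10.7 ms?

n = 954

Margin of error scales as 1/√n, so n₂ = n₁·(E₁/E₂)².
n₂ = 421 × (16.1/10.7)² = 421 × 2.264 = 953.14
Round up: n₂ = 954.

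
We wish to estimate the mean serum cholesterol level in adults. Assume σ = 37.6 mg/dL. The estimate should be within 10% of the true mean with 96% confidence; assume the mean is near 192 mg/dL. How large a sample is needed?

17

For a mean, the margin of error is E = z·σ/√n, so n = (zσ/E)².
At 96% confidence, z = 2.054.
E = 10% of 192 = 19.2 mg/dL.
n = (2.054 × 37.6 / 19.2)² = 16.18
Round up: n = 17.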